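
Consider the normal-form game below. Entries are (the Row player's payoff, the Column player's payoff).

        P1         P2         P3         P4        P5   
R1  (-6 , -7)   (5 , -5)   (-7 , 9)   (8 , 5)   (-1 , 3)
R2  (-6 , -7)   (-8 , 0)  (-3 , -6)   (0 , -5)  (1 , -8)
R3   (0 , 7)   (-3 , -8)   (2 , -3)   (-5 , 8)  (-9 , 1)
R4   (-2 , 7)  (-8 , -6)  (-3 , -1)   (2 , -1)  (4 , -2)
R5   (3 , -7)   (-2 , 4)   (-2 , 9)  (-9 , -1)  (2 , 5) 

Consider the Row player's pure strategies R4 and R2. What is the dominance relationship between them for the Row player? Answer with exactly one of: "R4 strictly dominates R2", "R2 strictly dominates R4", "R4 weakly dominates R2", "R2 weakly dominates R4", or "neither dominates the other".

R4 weakly dominates R2

R4's payoffs vs R2's, by the Column player's action — P1: -2>-6, P2: -8=-8, P3: -3=-3, P4: 2>0, P5: 4>1.
R4 is at least as good everywhere and strictly better somewhere (tied only at P2, P3), so R4 weakly but not strictly dominates R2.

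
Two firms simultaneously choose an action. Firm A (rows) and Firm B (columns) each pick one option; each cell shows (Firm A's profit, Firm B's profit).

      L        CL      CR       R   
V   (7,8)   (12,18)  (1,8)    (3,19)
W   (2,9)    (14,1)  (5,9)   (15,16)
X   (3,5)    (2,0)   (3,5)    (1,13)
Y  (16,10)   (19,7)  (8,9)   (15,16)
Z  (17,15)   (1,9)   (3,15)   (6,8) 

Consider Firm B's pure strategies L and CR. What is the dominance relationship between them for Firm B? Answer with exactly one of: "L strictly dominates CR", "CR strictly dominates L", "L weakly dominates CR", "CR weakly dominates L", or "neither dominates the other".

L weakly dominates CR

Compare L to CR across each opponent action: V: 8=8, W: 9=9, X: 5=5, Y: 10>9, Z: 15=15.
L is at least as good everywhere and strictly better somewhere (tied only at V, W, X, Z), so L weakly but not strictly dominates CR.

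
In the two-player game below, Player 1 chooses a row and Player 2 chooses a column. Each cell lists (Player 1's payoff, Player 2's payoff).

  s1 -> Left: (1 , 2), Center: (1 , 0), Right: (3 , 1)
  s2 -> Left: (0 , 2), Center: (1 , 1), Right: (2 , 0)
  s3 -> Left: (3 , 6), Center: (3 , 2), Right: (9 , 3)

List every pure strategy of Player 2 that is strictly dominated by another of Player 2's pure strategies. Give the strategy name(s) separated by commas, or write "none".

Nothing dominates Left: Center at s1 (2>0); Right at s1 (2>1).
Center: dominated, since Left does at least as well everywhere (s1: 2>0, s2: 2>1, s3: 6>2).
Left strictly dominates Right — s1: 2>1, s2: 2>0, s3: 6>3.

Center, Right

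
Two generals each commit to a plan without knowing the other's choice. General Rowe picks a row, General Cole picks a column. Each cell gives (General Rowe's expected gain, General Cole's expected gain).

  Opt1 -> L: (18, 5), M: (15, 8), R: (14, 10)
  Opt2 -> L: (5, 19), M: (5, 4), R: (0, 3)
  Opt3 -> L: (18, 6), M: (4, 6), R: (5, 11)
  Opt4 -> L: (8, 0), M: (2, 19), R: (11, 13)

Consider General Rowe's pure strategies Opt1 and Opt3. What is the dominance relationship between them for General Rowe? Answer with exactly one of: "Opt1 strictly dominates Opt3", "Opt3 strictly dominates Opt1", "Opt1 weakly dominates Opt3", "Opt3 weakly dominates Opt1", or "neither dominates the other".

Opt1 weakly dominates Opt3

Compare Opt1 to Opt3 across each opponent action: L: 18=18, M: 15>4, R: 14>5.
Opt1 is at least as good everywhere and strictly better somewhere (tied only at L), so Opt1 weakly but not strictly dominates Opt3.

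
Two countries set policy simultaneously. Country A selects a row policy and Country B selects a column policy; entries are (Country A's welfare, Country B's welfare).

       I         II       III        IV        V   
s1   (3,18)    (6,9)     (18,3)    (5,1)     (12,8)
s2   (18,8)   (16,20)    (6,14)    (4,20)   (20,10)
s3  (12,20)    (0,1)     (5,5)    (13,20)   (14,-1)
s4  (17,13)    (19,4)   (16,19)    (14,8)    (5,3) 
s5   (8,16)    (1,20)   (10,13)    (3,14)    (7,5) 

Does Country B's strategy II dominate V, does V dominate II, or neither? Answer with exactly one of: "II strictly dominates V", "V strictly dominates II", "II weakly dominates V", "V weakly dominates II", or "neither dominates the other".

II's payoffs vs V's, by Country A's action — s1: 9>8, s2: 20>10, s3: 1>-1, s4: 4>3, s5: 20>5.
Every comparison favours II, so II strictly dominates V.

II strictly dominates V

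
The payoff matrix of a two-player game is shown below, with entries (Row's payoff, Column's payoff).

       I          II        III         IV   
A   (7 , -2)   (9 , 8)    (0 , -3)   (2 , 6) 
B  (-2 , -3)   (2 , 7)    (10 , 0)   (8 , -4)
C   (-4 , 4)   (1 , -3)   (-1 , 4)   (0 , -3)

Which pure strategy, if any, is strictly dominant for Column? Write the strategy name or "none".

I fails to dominate II at A (-2<8).
II fails to dominate I at C (-3<4).
III fails to dominate I at A (-3<-2).
IV fails to dominate I at B (-4<-3).
No single strategy dominates all the others.

none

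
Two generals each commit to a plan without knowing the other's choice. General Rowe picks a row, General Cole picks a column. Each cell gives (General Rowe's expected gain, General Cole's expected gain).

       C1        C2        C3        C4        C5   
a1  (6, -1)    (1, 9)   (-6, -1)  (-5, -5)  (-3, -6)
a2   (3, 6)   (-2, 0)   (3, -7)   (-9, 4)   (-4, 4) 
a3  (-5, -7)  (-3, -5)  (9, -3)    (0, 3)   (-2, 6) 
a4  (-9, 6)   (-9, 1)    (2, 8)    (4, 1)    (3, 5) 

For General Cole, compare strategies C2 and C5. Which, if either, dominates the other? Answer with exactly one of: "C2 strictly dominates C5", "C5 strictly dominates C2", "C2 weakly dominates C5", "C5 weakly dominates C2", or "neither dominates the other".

Compare C2 to C5 across each opponent action: a1: 9>-6, a2: 0<4, a3: -5<6, a4: 1<5.
C2 does better at a1 but worse at a2, a3, a4; neither strategy dominates the other.

neither dominates the other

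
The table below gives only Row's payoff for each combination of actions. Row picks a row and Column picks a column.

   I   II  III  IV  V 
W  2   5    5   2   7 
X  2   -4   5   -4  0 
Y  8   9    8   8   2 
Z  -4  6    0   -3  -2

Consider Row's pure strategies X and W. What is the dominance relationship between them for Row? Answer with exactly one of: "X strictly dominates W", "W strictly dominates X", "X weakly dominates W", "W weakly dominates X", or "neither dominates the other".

W weakly dominates X

Compare X to W across each choice by Column: I: 2=2, II: -4<5, III: 5=5, IV: -4<2, V: 0<7.
W is at least as good everywhere and strictly better somewhere (tied at I, III), so W weakly dominates X.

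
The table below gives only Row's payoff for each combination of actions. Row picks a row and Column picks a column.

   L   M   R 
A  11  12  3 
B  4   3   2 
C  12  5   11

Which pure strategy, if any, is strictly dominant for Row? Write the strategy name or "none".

A fails to dominate C at L (11<12).
B fails to dominate A at L (4<11).
C fails to dominate A at M (5<12).
No single strategy dominates all the others.

none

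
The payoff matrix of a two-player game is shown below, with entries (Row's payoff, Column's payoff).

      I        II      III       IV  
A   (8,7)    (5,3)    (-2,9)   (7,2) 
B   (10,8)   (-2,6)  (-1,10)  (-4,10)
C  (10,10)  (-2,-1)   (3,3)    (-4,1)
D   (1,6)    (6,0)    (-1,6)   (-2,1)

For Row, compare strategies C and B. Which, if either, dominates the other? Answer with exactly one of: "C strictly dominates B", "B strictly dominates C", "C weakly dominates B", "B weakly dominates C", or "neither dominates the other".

C's payoffs vs B's, by Column's action — I: 10=10, II: -2=-2, III: 3>-1, IV: -4=-4.
C is at least as good everywhere and strictly better somewhere (tied only at I, II, IV), so C weakly but not strictly dominates B.

C weakly dominates B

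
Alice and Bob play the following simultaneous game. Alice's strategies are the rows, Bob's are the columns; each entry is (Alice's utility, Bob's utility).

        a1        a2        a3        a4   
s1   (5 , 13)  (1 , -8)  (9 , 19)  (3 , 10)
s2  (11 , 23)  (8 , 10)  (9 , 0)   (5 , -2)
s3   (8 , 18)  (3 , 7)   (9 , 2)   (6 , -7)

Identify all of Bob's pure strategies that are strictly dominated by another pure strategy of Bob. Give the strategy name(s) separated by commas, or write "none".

a2, a4

Nothing dominates a1: a2 at s1 (13>-8); a3 at s2 (23>0); a4 at s1 (13>10).
a2 is strictly dominated by a1 (s1: 13>-8, s2: 23>10, s3: 18>7).
a3: no other strategy beats it everywhere (a1 at s1 (19>13); a2 at s1 (19>-8); a4 at s1 (19>10)).
a1 strictly dominates a4 — s1: 13>10, s2: 23>-2, s3: 18>-7.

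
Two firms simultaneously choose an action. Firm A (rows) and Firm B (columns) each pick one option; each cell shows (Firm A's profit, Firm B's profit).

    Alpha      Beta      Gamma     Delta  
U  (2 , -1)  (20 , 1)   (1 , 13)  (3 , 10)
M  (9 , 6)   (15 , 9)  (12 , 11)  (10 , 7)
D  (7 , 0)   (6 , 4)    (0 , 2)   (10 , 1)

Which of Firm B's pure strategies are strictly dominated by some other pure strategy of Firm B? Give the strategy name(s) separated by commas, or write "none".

Alpha is strictly dominated by Beta (U: 1>-1, M: 9>6, D: 4>0).
Beta: no other strategy beats it everywhere (Alpha at U (1>-1); Gamma at D (4>2); Delta at M (9>7)).
Gamma: no other strategy beats it everywhere (Alpha at U (13>-1); Beta at U (13>1); Delta at U (13>10)).
Delta is strictly dominated by Gamma (U: 13>10, M: 11>7, D: 2>1).

Alpha, Delta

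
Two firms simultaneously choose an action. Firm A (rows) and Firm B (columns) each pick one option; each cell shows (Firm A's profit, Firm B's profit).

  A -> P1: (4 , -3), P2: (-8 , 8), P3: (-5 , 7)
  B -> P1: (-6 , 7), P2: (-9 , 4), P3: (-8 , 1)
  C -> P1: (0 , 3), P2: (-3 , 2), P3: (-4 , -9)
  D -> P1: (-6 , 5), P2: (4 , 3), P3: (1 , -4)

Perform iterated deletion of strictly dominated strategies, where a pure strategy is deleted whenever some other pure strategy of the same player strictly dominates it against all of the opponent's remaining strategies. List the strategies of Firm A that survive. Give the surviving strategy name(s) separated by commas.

A, C, D

Firm A's strategy B is strictly dominated by A (P1: 4>-6, P2: -8>-9, P3: -5>-8) and is removed.
Firm B's strategy P3 is strictly dominated by P2 (A: 8>7, C: 2>-9, D: 3>-4) and is removed.
Among the remaining strategies, none is strictly dominated by another pure strategy of the same player, so the elimination stops.
Surviving strategies — Firm A: {A, C, D}; Firm B: {P1, P2}.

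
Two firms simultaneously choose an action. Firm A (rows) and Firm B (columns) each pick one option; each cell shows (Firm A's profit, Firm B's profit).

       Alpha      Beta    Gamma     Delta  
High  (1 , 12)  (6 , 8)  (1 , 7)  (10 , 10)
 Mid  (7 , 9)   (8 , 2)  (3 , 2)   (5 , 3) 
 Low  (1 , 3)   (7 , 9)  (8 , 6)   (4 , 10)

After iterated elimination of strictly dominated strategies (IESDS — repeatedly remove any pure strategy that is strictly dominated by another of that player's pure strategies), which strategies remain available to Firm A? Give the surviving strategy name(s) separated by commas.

Firm B's strategy Beta is strictly dominated by Delta (High: 10>8, Mid: 3>2, Low: 10>9) and is removed.
Firm B's strategy Gamma is strictly dominated by Delta (High: 10>7, Mid: 3>2, Low: 10>6) and is removed.
Firm A's strategy Low is strictly dominated by Mid (Alpha: 7>1, Delta: 5>4) and is removed.
Column Delta is eliminated: Alpha beats it against every remaining row (High: 12>10, Mid: 9>3).
Row High is eliminated: Mid beats it against every remaining column (Alpha: 7>1).
Among the remaining strategies, none is strictly dominated by another pure strategy of the same player, so the elimination stops.
Surviving strategies — Firm A: {Mid}; Firm B: {Alpha}.

Mid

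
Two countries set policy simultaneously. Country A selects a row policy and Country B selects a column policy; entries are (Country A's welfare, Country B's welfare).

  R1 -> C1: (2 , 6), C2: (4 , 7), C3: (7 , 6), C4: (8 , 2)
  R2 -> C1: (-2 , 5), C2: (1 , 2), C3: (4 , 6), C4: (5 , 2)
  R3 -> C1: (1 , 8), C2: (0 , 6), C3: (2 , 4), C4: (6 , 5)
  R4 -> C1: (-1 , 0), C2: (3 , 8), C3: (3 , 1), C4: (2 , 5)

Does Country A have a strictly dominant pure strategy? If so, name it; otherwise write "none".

R1

R1 vs R2: C1: 2>-2, C2: 4>1, C3: 7>4, C4: 8>5.
R1 vs R3: C1: 2>1, C2: 4>0, C3: 7>2, C4: 8>6.
R1 vs R4: C1: 2>-1, C2: 4>3, C3: 7>3, C4: 8>2.
R1 strictly beats every other strategy against every opponent action, so it is strictly dominant.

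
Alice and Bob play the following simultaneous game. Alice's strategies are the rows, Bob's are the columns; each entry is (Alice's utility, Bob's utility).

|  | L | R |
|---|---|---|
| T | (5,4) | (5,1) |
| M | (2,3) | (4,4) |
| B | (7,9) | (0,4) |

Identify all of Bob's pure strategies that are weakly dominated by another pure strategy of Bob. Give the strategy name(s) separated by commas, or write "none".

none

L is not dominated — it holds its own against R at T (4>1).
Nothing dominates R: L at M (4>3).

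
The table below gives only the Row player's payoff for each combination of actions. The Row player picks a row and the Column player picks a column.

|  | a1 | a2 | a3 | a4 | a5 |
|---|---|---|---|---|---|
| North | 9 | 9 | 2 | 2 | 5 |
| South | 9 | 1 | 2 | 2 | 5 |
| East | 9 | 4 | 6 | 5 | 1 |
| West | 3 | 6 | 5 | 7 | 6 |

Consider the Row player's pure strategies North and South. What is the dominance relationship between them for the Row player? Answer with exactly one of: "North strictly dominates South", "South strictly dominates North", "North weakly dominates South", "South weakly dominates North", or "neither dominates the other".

North's payoffs vs South's, by the Column player's action — a1: 9=9, a2: 9>1, a3: 2=2, a4: 2=2, a5: 5=5.
North is at least as good everywhere and strictly better somewhere (tied only at a1, a3, a4, a5), so North weakly but not strictly dominates South.

North weakly dominates South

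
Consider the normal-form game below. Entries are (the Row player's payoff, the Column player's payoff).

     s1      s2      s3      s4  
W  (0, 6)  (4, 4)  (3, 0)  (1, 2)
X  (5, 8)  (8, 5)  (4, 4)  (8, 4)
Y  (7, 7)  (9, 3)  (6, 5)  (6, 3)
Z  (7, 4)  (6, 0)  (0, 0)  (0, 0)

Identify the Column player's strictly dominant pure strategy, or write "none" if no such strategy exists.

s1 vs s2: W: 6>4, X: 8>5, Y: 7>3, Z: 4>0.
s1 vs s3: W: 6>0, X: 8>4, Y: 7>5, Z: 4>0.
s1 vs s4: W: 6>2, X: 8>4, Y: 7>3, Z: 4>0.
s1 strictly beats every other strategy against every opponent action, so it is strictly dominant.

s1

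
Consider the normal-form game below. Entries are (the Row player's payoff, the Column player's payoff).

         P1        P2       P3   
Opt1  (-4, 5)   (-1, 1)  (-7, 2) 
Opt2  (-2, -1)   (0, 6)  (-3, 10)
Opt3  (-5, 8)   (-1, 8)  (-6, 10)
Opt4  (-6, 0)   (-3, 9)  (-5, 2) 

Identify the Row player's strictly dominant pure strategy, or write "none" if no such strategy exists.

Opt2

Opt2 vs Opt1: P1: -2>-4, P2: 0>-1, P3: -3>-7.
Opt2 vs Opt3: P1: -2>-5, P2: 0>-1, P3: -3>-6.
Opt2 vs Opt4: P1: -2>-6, P2: 0>-3, P3: -3>-5.
Opt2 strictly beats every other strategy against every opponent action, so it is strictly dominant.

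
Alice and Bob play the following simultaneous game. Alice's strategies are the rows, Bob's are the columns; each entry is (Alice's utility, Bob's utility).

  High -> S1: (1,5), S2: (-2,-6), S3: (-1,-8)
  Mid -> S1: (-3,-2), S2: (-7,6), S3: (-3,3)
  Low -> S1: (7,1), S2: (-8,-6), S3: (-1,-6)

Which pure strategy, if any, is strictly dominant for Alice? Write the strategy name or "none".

none

High fails to dominate Low at S1 (1<7).
Mid fails to dominate High at S1 (-3<1).
Low fails to dominate High at S2 (-8<-2).
No single strategy dominates all the others.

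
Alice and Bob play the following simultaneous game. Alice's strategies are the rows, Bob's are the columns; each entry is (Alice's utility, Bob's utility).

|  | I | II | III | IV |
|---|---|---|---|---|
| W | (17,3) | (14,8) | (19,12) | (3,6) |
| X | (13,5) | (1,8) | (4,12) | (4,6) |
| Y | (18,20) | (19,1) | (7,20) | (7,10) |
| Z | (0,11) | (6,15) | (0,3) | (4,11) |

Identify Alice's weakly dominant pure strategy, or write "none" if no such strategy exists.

none

W fails to dominate X at IV (3<4).
X fails to dominate W at I (13<17).
Y fails to dominate W at III (7<19).
Z fails to dominate W at I (0<17).
No single strategy dominates all the others.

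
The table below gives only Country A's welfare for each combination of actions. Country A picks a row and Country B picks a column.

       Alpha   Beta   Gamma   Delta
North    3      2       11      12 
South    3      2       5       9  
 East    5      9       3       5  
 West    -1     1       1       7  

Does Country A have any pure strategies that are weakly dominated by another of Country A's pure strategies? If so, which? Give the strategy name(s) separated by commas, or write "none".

Nothing dominates North: South at Gamma (11>5); East at Gamma (11>3); West at Alpha (3>-1).
North weakly dominates South — Alpha: 3=3, Beta: 2=2, Gamma: 11>5, Delta: 12>9.
Nothing dominates East: North at Alpha (5>3); South at Alpha (5>3); West at Alpha (5>-1).
North weakly dominates West — Alpha: 3>-1, Beta: 2>1, Gamma: 11>1, Delta: 12>7.

South, West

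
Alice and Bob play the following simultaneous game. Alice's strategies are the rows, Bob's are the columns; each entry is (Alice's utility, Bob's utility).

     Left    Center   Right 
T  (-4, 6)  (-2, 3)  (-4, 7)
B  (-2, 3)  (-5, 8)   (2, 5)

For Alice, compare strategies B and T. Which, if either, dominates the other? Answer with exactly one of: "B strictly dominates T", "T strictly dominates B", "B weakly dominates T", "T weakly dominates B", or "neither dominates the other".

neither dominates the other

Compare B to T across every action of Bob: Left: -2>-4, Center: -5<-2, Right: 2>-4.
B does better at Left, Right but worse at Center; neither strategy dominates the other.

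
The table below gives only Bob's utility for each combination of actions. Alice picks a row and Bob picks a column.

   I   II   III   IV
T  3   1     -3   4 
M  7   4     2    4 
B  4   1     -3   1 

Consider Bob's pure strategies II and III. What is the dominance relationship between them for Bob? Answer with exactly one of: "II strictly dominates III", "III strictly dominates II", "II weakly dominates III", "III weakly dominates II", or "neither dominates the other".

II strictly dominates III

Compare II to III across every action of Alice: T: 1>-3, M: 4>2, B: 1>-3.
II gives a strictly higher payoff against every action of Alice, so II strictly dominates III.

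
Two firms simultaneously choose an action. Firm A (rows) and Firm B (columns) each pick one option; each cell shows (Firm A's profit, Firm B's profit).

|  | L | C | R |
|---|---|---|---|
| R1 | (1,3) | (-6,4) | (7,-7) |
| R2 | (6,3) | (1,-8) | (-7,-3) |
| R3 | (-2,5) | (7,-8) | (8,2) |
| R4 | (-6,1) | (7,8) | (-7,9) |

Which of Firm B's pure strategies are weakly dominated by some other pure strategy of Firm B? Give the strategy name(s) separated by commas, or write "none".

none

Nothing dominates L: C at R2 (3>-8); R at R1 (3>-7).
C is not dominated — it holds its own against L at R1 (4>3); R at R1 (4>-7).
Nothing dominates R: L at R4 (9>1); C at R2 (-3>-8).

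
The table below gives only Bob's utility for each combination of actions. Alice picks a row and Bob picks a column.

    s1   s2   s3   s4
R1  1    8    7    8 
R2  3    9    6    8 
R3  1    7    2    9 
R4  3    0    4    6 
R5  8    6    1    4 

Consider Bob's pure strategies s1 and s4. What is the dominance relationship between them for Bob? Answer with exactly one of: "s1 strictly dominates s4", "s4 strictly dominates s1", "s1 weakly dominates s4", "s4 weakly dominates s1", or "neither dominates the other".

neither dominates the other

Compare s1 to s4 across every action of Alice: R1: 1<8, R2: 3<8, R3: 1<9, R4: 3<6, R5: 8>4.
s1 does better at R5 but worse at R1, R2, R3, R4; neither strategy dominates the other.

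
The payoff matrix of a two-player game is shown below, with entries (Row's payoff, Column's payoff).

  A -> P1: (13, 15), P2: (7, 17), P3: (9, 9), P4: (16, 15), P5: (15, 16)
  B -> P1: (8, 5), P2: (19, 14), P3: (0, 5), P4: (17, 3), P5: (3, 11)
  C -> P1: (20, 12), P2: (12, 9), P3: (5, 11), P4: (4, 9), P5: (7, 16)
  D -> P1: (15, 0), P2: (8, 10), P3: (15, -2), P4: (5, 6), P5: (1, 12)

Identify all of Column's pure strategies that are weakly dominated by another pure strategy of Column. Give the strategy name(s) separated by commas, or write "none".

P1 is weakly dominated by P5 (A: 16>15, B: 11>5, C: 16>12, D: 12>0).
Nothing dominates P2: P1 at A (17>15); P3 at A (17>9); P4 at A (17>15); P5 at A (17>16).
P3 is weakly dominated by P1 (A: 15>9, B: 5=5, C: 12>11, D: 0>-2).
P2 weakly dominates P4 — A: 17>15, B: 14>3, C: 9=9, D: 10>6.
P5 is not dominated — it holds its own against P1 at A (16>15); P2 at C (16>9); P3 at A (16>9); P4 at A (16>15).

P1, P3, P4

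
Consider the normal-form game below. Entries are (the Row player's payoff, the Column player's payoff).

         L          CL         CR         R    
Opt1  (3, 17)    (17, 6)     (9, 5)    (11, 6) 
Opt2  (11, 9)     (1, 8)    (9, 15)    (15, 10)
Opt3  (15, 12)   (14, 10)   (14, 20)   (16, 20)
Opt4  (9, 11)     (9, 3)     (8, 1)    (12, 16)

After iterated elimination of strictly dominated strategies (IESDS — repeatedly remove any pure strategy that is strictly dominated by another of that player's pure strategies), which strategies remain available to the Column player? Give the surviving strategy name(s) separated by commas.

Row Opt2 is eliminated: Opt3 beats it against every remaining column (L: 15>11, CL: 14>1, CR: 14>9, R: 16>15).
For the Row player, Opt3 strictly dominates Opt4 on the remaining columns (L: 15>9, CL: 14>9, CR: 14>8, R: 16>12); eliminate Opt4.
Column CL is eliminated: L beats it against every remaining row (Opt1: 17>6, Opt3: 12>10).
Row Opt1 is eliminated: Opt3 beats it against every remaining column (L: 15>3, CR: 14>9, R: 16>11).
Column L is eliminated: CR beats it against every remaining row (Opt3: 20>12).
Among the remaining strategies, none is strictly dominated by another pure strategy of the same player, so the elimination stops.
Surviving strategies — the Row player: {Opt3}; the Column player: {CR, R}.

CR, R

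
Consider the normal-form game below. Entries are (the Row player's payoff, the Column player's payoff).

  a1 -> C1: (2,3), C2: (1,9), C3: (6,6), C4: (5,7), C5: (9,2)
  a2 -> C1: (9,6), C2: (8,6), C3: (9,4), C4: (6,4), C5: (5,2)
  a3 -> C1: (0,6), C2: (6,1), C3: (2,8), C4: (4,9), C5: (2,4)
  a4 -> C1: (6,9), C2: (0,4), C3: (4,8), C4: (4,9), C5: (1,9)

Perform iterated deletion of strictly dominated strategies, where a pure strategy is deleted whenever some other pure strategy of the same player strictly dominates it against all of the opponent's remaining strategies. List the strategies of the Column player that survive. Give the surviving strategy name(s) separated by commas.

For the Row player, a2 strictly dominates a3 on the remaining columns (C1: 9>0, C2: 8>6, C3: 9>2, C4: 6>4, C5: 5>2); eliminate a3.
The Row player's strategy a4 is strictly dominated by a2 (C1: 9>6, C2: 8>0, C3: 9>4, C4: 6>4, C5: 5>1) and is removed.
For the Column player, C2 strictly dominates C3 on the remaining rows (a1: 9>6, a2: 6>4); eliminate C3.
The Column player's strategy C4 is strictly dominated by C2 (a1: 9>7, a2: 6>4) and is removed.
Column C5 is eliminated: C1 beats it against every remaining row (a1: 3>2, a2: 6>2).
For the Row player, a2 strictly dominates a1 on the remaining columns (C1: 9>2, C2: 8>1); eliminate a1.
Among the remaining strategies, none is strictly dominated by another pure strategy of the same player, so the elimination stops.
Surviving strategies — the Row player: {a2}; the Column player: {C1, C2}.

C1, C2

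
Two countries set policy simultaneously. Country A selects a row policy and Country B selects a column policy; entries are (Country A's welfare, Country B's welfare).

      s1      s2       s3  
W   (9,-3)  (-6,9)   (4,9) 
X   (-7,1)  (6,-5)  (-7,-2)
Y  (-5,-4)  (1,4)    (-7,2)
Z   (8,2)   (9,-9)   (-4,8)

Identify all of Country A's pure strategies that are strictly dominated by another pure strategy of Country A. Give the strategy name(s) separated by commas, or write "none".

X, Y

W is not dominated — it holds its own against X at s1 (9>-7); Y at s1 (9>-5); Z at s1 (9>8).
X: dominated, since Z does at least as well everywhere (s1: 8>-7, s2: 9>6, s3: -4>-7).
Z strictly dominates Y — s1: 8>-5, s2: 9>1, s3: -4>-7.
Nothing dominates Z: W at s2 (9>-6); X at s1 (8>-7); Y at s1 (8>-5).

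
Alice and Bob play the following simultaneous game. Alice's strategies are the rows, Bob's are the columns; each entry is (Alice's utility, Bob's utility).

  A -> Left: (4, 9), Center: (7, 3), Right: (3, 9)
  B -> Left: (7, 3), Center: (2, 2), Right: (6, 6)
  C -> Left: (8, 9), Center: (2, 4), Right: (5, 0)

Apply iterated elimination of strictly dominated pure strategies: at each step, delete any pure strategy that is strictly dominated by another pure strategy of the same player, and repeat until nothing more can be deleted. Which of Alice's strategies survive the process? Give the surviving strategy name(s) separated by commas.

B, C

Column Center is eliminated: Left beats it against every remaining row (A: 9>3, B: 3>2, C: 9>4).
For Alice, B strictly dominates A on the remaining columns (Left: 7>4, Right: 6>3); eliminate A.
Among the remaining strategies, none is strictly dominated by another pure strategy of the same player, so the elimination stops.
Surviving strategies — Alice: {B, C}; Bob: {Left, Right}.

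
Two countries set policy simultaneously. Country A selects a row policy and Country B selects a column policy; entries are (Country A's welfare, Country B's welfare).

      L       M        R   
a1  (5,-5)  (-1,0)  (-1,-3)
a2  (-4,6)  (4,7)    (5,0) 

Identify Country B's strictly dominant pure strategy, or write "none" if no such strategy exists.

M vs L: a1: 0>-5, a2: 7>6.
M vs R: a1: 0>-3, a2: 7>0.
M strictly beats every other strategy against every opponent action, so it is strictly dominant.

M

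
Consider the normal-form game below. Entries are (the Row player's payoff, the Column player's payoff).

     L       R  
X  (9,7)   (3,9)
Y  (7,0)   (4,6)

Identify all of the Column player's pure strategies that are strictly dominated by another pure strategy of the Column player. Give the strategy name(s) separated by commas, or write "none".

R strictly dominates L — X: 9>7, Y: 6>0.
R is not dominated — it holds its own against L at X (9>7).

L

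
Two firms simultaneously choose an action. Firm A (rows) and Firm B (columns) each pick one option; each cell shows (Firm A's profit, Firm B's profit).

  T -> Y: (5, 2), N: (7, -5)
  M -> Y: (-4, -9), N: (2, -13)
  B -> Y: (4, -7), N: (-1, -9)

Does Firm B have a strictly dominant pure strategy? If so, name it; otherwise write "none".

Y vs N: T: 2>-5, M: -9>-13, B: -7>-9.
Y strictly beats every other strategy against every opponent action, so it is strictly dominant.

Y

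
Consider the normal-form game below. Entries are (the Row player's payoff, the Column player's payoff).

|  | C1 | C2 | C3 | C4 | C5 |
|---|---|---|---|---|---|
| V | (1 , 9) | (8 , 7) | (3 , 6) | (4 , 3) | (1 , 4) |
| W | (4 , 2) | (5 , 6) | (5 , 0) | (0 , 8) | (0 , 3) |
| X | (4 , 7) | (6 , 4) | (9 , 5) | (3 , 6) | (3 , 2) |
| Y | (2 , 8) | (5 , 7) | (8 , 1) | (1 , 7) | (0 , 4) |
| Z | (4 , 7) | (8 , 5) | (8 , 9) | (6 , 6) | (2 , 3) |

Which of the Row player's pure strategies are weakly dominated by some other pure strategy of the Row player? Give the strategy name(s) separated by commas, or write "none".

V: dominated, since Z does at least as well everywhere (C1: 4>1, C2: 8=8, C3: 8>3, C4: 6>4, C5: 2>1).
X weakly dominates W — C1: 4=4, C2: 6>5, C3: 9>5, C4: 3>0, C5: 3>0.
X: no other strategy beats it everywhere (V at C1 (4>1); W at C2 (6>5); Y at C1 (4>2); Z at C3 (9>8)).
Y is weakly dominated by X (C1: 4>2, C2: 6>5, C3: 9>8, C4: 3>1, C5: 3>0).
Z is not dominated — it holds its own against V at C1 (4>1); W at C2 (8>5); X at C2 (8>6); Y at C1 (4>2).

V, W, Y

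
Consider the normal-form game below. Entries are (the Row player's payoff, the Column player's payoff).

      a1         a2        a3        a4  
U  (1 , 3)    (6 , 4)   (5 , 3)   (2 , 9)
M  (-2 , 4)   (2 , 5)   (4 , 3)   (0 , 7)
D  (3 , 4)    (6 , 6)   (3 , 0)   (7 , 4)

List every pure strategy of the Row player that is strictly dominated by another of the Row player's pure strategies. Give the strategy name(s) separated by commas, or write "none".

Nothing dominates U: M at a1 (1>-2); D at a2 (6=6).
M is strictly dominated by U (a1: 1>-2, a2: 6>2, a3: 5>4, a4: 2>0).
D: no other strategy beats it everywhere (U at a1 (3>1); M at a1 (3>-2)).

M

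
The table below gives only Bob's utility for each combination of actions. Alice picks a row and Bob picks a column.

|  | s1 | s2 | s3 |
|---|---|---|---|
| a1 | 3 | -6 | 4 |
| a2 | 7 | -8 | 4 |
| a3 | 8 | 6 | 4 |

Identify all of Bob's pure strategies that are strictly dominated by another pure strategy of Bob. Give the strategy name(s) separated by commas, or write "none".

s1: no other strategy beats it everywhere (s2 at a1 (3>-6); s3 at a2 (7>4)).
s2: dominated, since s1 does at least as well everywhere (a1: 3>-6, a2: 7>-8, a3: 8>6).
s3: no other strategy beats it everywhere (s1 at a1 (4>3); s2 at a1 (4>-6)).

s2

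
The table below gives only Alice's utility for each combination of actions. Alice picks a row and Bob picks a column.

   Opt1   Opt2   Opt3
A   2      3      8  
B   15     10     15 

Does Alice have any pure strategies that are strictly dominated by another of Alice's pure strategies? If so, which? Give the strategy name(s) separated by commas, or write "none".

A

B strictly dominates A — Opt1: 15>2, Opt2: 10>3, Opt3: 15>8.
B: no other strategy beats it everywhere (A at Opt1 (15>2)).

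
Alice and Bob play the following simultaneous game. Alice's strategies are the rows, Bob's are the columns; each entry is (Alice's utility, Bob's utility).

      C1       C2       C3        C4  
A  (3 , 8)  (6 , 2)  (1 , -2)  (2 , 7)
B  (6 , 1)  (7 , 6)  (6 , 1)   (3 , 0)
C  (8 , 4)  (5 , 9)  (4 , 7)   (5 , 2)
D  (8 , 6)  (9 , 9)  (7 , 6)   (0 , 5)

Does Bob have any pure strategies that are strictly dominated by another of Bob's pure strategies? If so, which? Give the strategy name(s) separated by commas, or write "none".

Nothing dominates C1: C2 at A (8>2); C3 at A (8>-2); C4 at A (8>7).
C2 is not dominated — it holds its own against C1 at B (6>1); C3 at A (2>-2); C4 at B (6>0).
C3: dominated, since C2 does at least as well everywhere (A: 2>-2, B: 6>1, C: 9>7, D: 9>6).
C4 is strictly dominated by C1 (A: 8>7, B: 1>0, C: 4>2, D: 6>5).

C3, C4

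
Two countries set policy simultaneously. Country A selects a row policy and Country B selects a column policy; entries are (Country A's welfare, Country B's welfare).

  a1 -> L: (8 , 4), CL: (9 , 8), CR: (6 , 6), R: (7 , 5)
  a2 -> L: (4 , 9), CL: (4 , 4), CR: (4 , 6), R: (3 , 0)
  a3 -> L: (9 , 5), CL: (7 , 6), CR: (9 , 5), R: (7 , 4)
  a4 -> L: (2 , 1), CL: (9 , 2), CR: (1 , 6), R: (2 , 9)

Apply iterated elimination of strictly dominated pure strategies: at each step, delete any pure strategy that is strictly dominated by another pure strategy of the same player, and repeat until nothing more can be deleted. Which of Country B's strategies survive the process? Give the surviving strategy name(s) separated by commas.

CL, CR, R

Country A's strategy a2 is strictly dominated by a1 (L: 8>4, CL: 9>4, CR: 6>4, R: 7>3) and is removed.
Column L is eliminated: CL beats it against every remaining row (a1: 8>4, a3: 6>5, a4: 2>1).
Among the remaining strategies, none is strictly dominated by another pure strategy of the same player, so the elimination stops.
Surviving strategies — Country A: {a1, a3, a4}; Country B: {CL, CR, R}.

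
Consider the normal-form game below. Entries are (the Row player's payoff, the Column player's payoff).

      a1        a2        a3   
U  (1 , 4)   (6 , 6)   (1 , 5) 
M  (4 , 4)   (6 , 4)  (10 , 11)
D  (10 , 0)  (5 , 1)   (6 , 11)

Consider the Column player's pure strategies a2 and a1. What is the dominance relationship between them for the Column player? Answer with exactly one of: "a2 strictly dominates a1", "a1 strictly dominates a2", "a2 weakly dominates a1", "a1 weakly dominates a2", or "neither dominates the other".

a2's payoffs vs a1's, by the Row player's action — U: 6>4, M: 4=4, D: 1>0.
a2 is at least as good everywhere and strictly better somewhere (tied only at M), so a2 weakly but not strictly dominates a1.

a2 weakly dominates a1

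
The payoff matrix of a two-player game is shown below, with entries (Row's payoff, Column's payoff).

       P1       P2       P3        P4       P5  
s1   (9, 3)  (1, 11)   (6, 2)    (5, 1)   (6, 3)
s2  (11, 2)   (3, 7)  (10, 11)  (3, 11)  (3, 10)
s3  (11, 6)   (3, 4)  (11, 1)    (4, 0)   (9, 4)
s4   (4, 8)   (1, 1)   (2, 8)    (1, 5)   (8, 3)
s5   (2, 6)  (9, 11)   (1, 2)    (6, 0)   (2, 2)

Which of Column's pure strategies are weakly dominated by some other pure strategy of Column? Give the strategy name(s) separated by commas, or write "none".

P1 is not dominated — it holds its own against P2 at s3 (6>4); P3 at s1 (3>2); P4 at s1 (3>1); P5 at s3 (6>4).
Nothing dominates P2: P1 at s1 (11>3); P3 at s1 (11>2); P4 at s1 (11>1); P5 at s1 (11>3).
P3: no other strategy beats it everywhere (P1 at s2 (11>2); P2 at s2 (11>7); P4 at s1 (2>1); P5 at s2 (11>10)).
P3 weakly dominates P4 — s1: 2>1, s2: 11=11, s3: 1>0, s4: 8>5, s5: 2>0.
Nothing dominates P5: P1 at s2 (10>2); P2 at s2 (10>7); P3 at s1 (3>2); P4 at s1 (3>1).

P4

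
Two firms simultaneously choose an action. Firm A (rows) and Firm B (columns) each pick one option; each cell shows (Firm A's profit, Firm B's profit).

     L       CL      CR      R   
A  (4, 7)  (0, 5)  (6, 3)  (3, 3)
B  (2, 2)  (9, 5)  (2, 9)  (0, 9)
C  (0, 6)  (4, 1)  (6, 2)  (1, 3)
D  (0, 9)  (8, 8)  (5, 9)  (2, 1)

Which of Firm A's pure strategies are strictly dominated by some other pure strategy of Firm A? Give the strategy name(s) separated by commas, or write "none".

none

Nothing dominates A: B at L (4>2); C at L (4>0); D at L (4>0).
B is not dominated — it holds its own against A at CL (9>0); C at L (2>0); D at L (2>0).
Nothing dominates C: A at CL (4>0); B at CR (6>2); D at L (0=0).
D is not dominated — it holds its own against A at CL (8>0); B at CR (5>2); C at L (0=0).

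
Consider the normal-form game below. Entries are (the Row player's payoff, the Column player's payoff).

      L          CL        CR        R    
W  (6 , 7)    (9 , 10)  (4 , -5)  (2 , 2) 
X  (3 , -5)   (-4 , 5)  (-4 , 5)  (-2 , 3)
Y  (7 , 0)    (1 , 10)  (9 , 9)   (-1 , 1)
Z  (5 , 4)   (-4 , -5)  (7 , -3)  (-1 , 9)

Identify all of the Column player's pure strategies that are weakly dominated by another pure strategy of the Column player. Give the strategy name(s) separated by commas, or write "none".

L is not dominated — it holds its own against CL at Z (4>-5); CR at W (7>-5); R at W (7>2).
CL is not dominated — it holds its own against L at W (10>7); CR at W (10>-5); R at W (10>2).
Nothing dominates CR: L at X (5>-5); CL at Z (-3>-5); R at X (5>3).
R: no other strategy beats it everywhere (L at X (3>-5); CL at Z (9>-5); CR at W (2>-5)).

none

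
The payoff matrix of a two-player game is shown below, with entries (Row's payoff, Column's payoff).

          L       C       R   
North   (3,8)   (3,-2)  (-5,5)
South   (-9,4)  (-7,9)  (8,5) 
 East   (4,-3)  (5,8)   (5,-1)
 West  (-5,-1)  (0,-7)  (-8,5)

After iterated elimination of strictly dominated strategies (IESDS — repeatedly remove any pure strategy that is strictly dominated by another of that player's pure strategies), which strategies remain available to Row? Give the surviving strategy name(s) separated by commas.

For Row, East strictly dominates North on the remaining columns (L: 4>3, C: 5>3, R: 5>-5); eliminate North.
Row West is eliminated: East beats it against every remaining column (L: 4>-5, C: 5>0, R: 5>-8).
For Column, C strictly dominates L on the remaining rows (South: 9>4, East: 8>-3); eliminate L.
For Column, C strictly dominates R on the remaining rows (South: 9>5, East: 8>-1); eliminate R.
Row's strategy South is strictly dominated by East (C: 5>-7) and is removed.
Among the remaining strategies, none is strictly dominated by another pure strategy of the same player, so the elimination stops.
Surviving strategies — Row: {East}; Column: {C}.

East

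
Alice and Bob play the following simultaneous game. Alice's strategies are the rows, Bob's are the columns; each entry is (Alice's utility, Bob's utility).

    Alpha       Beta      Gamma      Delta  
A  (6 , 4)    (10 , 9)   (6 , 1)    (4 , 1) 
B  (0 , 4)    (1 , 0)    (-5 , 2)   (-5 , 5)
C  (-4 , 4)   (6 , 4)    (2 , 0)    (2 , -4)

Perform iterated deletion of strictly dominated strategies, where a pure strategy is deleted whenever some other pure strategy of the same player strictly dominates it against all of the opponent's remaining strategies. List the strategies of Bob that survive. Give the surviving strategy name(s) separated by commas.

Beta

Row B is eliminated: A beats it against every remaining column (Alpha: 6>0, Beta: 10>1, Gamma: 6>-5, Delta: 4>-5).
Alice's strategy C is strictly dominated by A (Alpha: 6>-4, Beta: 10>6, Gamma: 6>2, Delta: 4>2) and is removed.
Column Alpha is eliminated: Beta beats it against every remaining row (A: 9>4).
Bob's strategy Gamma is strictly dominated by Beta (A: 9>1) and is removed.
Bob's strategy Delta is strictly dominated by Beta (A: 9>1) and is removed.
Among the remaining strategies, none is strictly dominated by another pure strategy of the same player, so the elimination stops.
Surviving strategies — Alice: {A}; Bob: {Beta}.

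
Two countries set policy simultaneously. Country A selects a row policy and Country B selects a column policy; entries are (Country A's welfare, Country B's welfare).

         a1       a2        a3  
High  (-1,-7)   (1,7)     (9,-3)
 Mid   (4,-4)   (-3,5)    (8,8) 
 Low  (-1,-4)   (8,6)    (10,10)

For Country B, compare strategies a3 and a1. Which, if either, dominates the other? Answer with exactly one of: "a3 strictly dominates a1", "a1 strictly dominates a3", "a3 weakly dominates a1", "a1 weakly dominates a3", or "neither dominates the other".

a3's payoffs vs a1's, by Country A's action — High: -3>-7, Mid: 8>-4, Low: 10>-4.
a3 gives a strictly higher payoff against every action of Country A, so a3 strictly dominates a1.

a3 strictly dominates a1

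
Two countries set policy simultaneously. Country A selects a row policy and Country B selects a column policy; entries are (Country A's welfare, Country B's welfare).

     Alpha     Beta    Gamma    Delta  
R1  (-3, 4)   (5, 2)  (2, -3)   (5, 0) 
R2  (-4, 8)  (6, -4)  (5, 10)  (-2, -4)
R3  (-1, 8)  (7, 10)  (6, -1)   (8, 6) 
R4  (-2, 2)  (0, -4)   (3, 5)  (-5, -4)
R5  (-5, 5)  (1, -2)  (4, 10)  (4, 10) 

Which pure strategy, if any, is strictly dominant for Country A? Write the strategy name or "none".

R3 vs R1: Alpha: -1>-3, Beta: 7>5, Gamma: 6>2, Delta: 8>5.
R3 vs R2: Alpha: -1>-4, Beta: 7>6, Gamma: 6>5, Delta: 8>-2.
R3 vs R4: Alpha: -1>-2, Beta: 7>0, Gamma: 6>3, Delta: 8>-5.
R3 vs R5: Alpha: -1>-5, Beta: 7>1, Gamma: 6>4, Delta: 8>4.
R3 strictly beats every other strategy against every opponent action, so it is strictly dominant.

R3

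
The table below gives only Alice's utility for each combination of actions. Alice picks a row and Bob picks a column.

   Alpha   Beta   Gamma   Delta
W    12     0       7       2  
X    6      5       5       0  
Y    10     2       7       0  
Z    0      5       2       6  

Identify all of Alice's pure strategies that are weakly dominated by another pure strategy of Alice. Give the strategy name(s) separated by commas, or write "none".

none

W is not dominated — it holds its own against X at Alpha (12>6); Y at Alpha (12>10); Z at Alpha (12>0).
X: no other strategy beats it everywhere (W at Beta (5>0); Y at Beta (5>2); Z at Alpha (6>0)).
Y: no other strategy beats it everywhere (W at Beta (2>0); X at Alpha (10>6); Z at Alpha (10>0)).
Z: no other strategy beats it everywhere (W at Beta (5>0); X at Delta (6>0); Y at Beta (5>2)).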